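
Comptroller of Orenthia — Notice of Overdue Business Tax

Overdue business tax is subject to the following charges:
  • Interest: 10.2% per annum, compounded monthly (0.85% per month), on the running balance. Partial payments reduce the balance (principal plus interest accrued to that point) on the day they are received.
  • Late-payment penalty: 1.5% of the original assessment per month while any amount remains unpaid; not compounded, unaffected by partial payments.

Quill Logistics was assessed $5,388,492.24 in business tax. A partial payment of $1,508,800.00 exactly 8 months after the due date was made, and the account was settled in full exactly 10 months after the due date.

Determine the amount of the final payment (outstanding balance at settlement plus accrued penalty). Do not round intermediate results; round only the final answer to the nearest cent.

Balance at month 8: $5,388,492.2400 × (1 + 0.0085)^8 = $5,765,997.9302…
After $1,508,800.00 payment: $5,765,997.9302… − $1,508,800.00 = $4,257,197.9302…
Balance at month 10: $4,257,197.9302… × (1 + 0.0085)^2 = $4,329,877.8775…
Penalty: 10 × 1.5% × $5,388,492.24 = $808,273.84…
Final settlement = outstanding balance + penalty = $4,329,877.8775… + $808,273.84… = $5,138,151.71

$5,138,151.71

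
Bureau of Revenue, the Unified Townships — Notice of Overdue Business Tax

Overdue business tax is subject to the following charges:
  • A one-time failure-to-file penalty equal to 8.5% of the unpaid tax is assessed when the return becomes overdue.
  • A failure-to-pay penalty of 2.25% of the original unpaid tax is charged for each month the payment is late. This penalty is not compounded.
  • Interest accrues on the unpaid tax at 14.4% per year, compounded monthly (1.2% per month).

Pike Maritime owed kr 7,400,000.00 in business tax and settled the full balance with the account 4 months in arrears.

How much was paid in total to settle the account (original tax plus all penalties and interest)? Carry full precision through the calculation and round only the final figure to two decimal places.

Failure-to-file penalty: 8.5% × kr 7,400,000.00 = kr 629,000.00
Failure-to-pay penalty = 2.25% × kr 7,400,000.00 × 4 mo = kr 666,000.00
Interest: kr 7,400,000.00 × ((1 + 0.012)^4 − 1) = kr 7,400,000.00 × 0.0488709… = kr 361,644.9022…
Total = kr 7,400,000.00 + kr 1,295,000.0000 + kr 361,644.9022… = kr 9,056,644.90

kr 9,056,644.90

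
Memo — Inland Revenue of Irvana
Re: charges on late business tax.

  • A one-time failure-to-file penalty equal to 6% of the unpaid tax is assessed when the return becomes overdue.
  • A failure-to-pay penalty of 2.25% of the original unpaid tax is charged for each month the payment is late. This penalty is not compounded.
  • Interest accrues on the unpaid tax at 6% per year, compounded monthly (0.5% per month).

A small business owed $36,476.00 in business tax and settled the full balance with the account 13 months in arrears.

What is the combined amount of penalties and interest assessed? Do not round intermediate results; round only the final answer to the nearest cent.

Failure-to-file penalty: 6% × $36,476.00 = $2,188.56
Failure-to-pay penalty: 13 × 2.25% × $36,476.00 = $10,669.23
Interest: $36,476.00 × ((1 + 0.005)^13 − 1) = $36,476.00 × 0.0669862… = $2,443.3887…
Penalties + interest = $12,857.7900 + $2,443.3887… = $15,301.18

$15,301.18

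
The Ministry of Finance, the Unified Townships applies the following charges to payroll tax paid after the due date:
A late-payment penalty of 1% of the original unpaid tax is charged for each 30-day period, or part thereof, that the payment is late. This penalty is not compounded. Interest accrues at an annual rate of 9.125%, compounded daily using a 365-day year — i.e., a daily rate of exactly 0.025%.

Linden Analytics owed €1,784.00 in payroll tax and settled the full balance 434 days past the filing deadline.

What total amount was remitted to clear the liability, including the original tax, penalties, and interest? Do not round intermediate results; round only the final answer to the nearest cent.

Penalty periods: ⌈434/30⌉ = 15; penalty = 15 × 1% × €1,784.00 = €267.60
Interest: €1,784.00 × ((1 + 0.00025)^434 − 1) = €1,784.00 × 0.11458979… = €204.4282…
Total = €1,784.00 + €267.6000 + €204.4282… = €2,256.03

€2,256.03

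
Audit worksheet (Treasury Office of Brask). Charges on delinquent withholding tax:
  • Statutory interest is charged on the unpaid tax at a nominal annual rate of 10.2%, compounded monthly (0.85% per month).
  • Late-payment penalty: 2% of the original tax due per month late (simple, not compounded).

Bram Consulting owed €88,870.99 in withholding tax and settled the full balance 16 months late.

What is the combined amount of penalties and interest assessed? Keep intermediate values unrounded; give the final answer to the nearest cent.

€41,327.11

Late-payment penalty = 2% × €88,870.99 × 16 mo = €28,438.72…
Interest: €88,870.99 × ((1 + 0.0085)^16 − 1) = €88,870.99 × 0.1450236… = €12,888.3916…
Penalties + interest = €28,438.7168 + €12,888.3916… = €41,327.11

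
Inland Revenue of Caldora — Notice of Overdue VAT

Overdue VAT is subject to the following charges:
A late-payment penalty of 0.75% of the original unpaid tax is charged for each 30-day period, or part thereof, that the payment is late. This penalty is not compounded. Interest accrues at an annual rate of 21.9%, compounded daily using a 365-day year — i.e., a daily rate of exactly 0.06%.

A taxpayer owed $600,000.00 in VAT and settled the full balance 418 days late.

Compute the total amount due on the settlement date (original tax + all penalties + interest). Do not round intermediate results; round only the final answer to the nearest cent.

Penalty periods: ⌈418/30⌉ = 14; penalty = 14 × 0.75% × $600,000.00 = $63,000.00
Interest: $600,000.00 × ((1 + 0.0006)^418 − 1) = $600,000.00 × 0.28495640… = $170,973.8418…
Total = $600,000.00 + $63,000.0000 + $170,973.8418… = $833,973.84

$833,973.84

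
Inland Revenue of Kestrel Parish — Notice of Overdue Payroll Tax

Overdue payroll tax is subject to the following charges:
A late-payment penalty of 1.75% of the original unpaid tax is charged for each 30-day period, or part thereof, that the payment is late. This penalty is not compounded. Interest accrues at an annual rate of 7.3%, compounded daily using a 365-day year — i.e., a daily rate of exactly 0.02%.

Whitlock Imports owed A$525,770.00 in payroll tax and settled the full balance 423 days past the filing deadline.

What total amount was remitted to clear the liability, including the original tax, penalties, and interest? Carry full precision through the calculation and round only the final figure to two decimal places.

Penalty periods: ⌈423/30⌉ = 15; penalty = 15 × 1.75% × A$525,770.00 = A$138,014.63…
Interest: A$525,770.00 × ((1 + 0.0002)^423 − 1) = A$525,770.00 × 0.08827246… = A$46,411.0120…
Total = A$525,770.00 + A$138,014.6250 + A$46,411.0120… = A$710,195.64

A$710,195.64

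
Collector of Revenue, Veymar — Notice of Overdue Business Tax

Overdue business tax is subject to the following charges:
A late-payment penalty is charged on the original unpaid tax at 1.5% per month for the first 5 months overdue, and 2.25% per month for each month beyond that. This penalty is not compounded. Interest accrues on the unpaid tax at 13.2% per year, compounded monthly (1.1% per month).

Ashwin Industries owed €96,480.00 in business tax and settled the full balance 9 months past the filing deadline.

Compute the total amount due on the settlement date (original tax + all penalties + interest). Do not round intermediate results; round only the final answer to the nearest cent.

€122,381.95

Penalty, months 1–5: 5 × 1.5% × €96,480.00 = €7,236.00
Penalty, months 6–9: 4 × 2.25% × €96,480.00 = €8,683.20
Interest: €96,480.00 × ((1 + 0.011)^9 − 1) = €96,480.00 × 0.1034697… = €9,982.7537…
Total = €96,480.00 + €15,919.2000 + €9,982.7537… = €122,381.95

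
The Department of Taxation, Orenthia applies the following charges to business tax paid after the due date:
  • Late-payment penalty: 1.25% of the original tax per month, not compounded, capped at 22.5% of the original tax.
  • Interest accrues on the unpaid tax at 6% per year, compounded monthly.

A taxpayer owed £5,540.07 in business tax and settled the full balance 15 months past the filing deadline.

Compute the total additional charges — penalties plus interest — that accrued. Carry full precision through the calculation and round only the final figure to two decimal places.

£1,469.13

Penalty: 15 × 1.25% × £5,540.07 = £1,038.76… (below the 22.5% cap of £1,246.52…)
Interest (6%/yr ÷ 12 = 0.5%/month): £5,540.07 × ((1 + 0.005)^15 − 1) = £430.3678…
Penalties + interest = £1,038.7631… + £430.3678… = £1,469.13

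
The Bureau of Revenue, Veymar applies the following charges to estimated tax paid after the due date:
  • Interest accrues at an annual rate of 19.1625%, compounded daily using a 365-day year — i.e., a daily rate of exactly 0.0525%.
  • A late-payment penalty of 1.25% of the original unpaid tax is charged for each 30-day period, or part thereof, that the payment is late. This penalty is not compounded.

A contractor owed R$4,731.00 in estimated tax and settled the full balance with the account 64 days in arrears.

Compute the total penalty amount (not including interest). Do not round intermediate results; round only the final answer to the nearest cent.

R$177.41

Penalty periods: ⌈64/30⌉ = 3; penalty = 3 × 1.25% × R$4,731.00 = R$177.41…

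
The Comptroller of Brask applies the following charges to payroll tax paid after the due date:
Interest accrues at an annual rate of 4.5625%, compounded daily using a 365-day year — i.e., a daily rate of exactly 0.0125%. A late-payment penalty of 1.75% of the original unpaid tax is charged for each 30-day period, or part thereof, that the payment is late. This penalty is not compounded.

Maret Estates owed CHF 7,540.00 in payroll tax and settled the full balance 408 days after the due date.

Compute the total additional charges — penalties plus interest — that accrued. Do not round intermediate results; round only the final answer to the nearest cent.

CHF 2,241.79

Penalty periods: ⌈408/30⌉ = 14; penalty = 14 × 1.75% × CHF 7,540.00 = CHF 1,847.30
Interest: CHF 7,540.00 × ((1 + 0.000125)^408 − 1) = CHF 7,540.00 × 0.05231954… = CHF 394.4893…
Penalties + interest = CHF 1,847.3000 + CHF 394.4893… = CHF 2,241.79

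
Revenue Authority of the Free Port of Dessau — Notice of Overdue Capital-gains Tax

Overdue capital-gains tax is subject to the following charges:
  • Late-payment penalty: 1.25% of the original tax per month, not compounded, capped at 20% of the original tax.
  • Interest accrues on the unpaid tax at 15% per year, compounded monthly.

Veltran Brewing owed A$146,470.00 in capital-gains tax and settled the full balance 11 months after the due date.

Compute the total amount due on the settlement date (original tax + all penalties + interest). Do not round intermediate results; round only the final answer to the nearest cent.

A$188,056.38

Penalty: 11 × 1.25% × A$146,470.00 = A$20,139.63… (below the 20% cap of A$29,294.00)
Interest (15%/yr ÷ 12 = 1.25%/month): A$146,470.00 × ((1 + 0.0125)^11 − 1) = A$21,446.7548…
Total = A$146,470.00 + A$20,139.6250 + A$21,446.7548… = A$188,056.38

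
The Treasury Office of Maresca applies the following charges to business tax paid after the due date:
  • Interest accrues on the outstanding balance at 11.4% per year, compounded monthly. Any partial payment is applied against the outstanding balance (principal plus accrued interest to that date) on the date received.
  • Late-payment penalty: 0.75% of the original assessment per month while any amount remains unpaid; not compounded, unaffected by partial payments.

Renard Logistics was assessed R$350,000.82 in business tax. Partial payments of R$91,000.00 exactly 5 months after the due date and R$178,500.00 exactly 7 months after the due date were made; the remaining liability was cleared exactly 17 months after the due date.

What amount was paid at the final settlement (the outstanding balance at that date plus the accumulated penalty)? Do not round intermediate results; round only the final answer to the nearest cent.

R$157,523.29

Monthly rate = 11.4% ÷ 12 = 0.95%
Balance at month 5: R$350,000.8200 × (1 + 0.0095)^5 = R$366,944.7498…
After R$91,000.00 payment: R$366,944.7498… − R$91,000.00 = R$275,944.7498…
Balance at month 7: R$275,944.7498… × (1 + 0.0095)^2 = R$281,212.6041…
After R$178,500.00 payment: R$281,212.6041… − R$178,500.00 = R$102,712.6041…
Balance at month 17: R$102,712.6041… × (1 + 0.0095)^10 = R$112,898.1883…
Penalty: 17 × 0.75% × R$350,000.82 = R$44,625.10…
Final settlement = outstanding balance + penalty = R$112,898.1883… + R$44,625.10… = R$157,523.29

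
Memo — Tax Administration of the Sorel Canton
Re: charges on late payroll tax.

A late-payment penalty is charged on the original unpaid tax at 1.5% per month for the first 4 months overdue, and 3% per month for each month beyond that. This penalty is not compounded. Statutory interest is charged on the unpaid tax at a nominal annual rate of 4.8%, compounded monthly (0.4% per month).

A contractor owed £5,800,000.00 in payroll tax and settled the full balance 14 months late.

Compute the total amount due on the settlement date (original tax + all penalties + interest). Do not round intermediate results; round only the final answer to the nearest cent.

Penalty, months 1–4: 4 × 1.5% × £5,800,000.00 = £348,000.00
Penalty, months 5–14: 10 × 3% × £5,800,000.00 = £1,740,000.00
Interest: £5,800,000.00 × ((1 + 0.004)^14 − 1) = £5,800,000.00 × 0.0574796… = £333,381.4150…
Total = £5,800,000.00 + £2,088,000.0000 + £333,381.4150… = £8,221,381.42

£8,221,381.42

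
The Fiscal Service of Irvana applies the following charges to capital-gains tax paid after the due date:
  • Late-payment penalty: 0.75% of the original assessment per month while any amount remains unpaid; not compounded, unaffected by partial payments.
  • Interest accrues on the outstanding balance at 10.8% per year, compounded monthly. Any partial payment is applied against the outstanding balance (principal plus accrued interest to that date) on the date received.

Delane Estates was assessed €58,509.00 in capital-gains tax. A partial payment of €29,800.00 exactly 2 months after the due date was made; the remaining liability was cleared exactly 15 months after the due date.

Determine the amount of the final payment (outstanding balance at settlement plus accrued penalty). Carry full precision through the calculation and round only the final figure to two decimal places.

Monthly rate = 10.8% ÷ 12 = 0.9%
Balance at month 2: €58,509.0000 × (1 + 0.009)^2 = €59,566.9012…
After €29,800.00 payment: €59,566.9012… − €29,800.00 = €29,766.9012…
Balance at month 15: €29,766.9012… × (1 + 0.009)^13 = €33,444.0441…
Penalty: 15 × 0.75% × €58,509.00 = €6,582.26…
Final settlement = outstanding balance + penalty = €33,444.0441… + €6,582.26… = €40,026.31

€40,026.31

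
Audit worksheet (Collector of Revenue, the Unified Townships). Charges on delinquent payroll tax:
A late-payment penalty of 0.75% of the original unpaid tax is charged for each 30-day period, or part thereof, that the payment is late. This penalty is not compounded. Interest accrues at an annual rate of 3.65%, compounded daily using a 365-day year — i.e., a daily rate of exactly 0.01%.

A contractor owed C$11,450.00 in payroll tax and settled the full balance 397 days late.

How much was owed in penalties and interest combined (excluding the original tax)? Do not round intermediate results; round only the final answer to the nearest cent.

C$1,665.94

Penalty periods: ⌈397/30⌉ = 14; penalty = 14 × 0.75% × C$11,450.00 = C$1,202.25
Interest: C$11,450.00 × ((1 + 0.0001)^397 − 1) = C$11,450.00 × 0.04049651… = C$463.6851…
Penalties + interest = C$1,202.2500 + C$463.6851… = C$1,665.94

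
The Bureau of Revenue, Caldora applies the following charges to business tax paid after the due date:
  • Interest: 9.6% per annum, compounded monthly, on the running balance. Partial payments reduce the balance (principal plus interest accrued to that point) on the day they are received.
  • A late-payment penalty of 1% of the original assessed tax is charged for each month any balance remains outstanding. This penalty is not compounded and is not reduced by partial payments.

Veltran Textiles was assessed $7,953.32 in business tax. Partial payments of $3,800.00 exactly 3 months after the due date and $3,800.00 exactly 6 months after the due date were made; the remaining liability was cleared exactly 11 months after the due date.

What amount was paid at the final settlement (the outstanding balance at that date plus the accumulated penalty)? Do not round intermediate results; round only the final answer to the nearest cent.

Monthly rate = 9.6% ÷ 12 = 0.8%
Balance at month 3: $7,953.3200 × (1 + 0.008)^3 = $8,145.7308…
After $3,800.00 payment: $8,145.7308… − $3,800.00 = $4,345.7308…
Balance at month 6: $4,345.7308… × (1 + 0.008)^3 = $4,450.8649…
After $3,800.00 payment: $4,450.8649… − $3,800.00 = $650.8649…
Balance at month 11: $650.8649… × (1 + 0.008)^5 = $677.3194…
Penalty: 11 × 1% × $7,953.32 = $874.87…
Final settlement = outstanding balance + penalty = $677.3194… + $874.87… = $1,552.18

$1,552.18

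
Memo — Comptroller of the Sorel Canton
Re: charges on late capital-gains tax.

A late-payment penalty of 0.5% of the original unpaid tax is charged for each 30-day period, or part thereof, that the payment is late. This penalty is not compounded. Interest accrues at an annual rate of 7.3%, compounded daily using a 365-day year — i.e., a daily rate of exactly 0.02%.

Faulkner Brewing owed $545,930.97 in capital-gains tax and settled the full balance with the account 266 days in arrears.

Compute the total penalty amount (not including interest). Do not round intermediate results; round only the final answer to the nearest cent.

$24,566.89

Penalty periods: ⌈266/30⌉ = 9; penalty = 9 × 0.5% × $545,930.97 = $24,566.89…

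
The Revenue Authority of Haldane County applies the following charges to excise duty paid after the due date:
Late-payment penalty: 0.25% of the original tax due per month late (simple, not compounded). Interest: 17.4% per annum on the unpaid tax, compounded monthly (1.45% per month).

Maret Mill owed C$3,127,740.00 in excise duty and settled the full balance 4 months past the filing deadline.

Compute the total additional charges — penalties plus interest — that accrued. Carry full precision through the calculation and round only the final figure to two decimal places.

Late-payment penalty: 4 × 0.25% × C$3,127,740.00 = C$31,277.40
Interest: C$3,127,740.00 × ((1 + 0.0145)^4 − 1) = C$3,127,740.00 × 0.0592737… = C$185,392.8435…
Penalties + interest = C$31,277.4000 + C$185,392.8435… = C$216,670.24

C$216,670.24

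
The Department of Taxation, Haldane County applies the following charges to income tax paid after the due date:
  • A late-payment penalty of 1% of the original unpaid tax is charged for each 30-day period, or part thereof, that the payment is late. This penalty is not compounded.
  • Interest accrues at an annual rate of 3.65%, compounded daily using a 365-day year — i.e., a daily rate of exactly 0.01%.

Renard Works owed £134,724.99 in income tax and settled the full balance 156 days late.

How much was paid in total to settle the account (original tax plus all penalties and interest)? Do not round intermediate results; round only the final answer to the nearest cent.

Penalty periods: ⌈156/30⌉ = 6; penalty = 6 × 1% × £134,724.99 = £8,083.50…
Interest: £134,724.99 × ((1 + 0.0001)^156 − 1) = £134,724.99 × 0.01572152… = £2,118.0820…
Total = £134,724.99 + £8,083.4994 + £2,118.0820… = £144,926.57

£144,926.57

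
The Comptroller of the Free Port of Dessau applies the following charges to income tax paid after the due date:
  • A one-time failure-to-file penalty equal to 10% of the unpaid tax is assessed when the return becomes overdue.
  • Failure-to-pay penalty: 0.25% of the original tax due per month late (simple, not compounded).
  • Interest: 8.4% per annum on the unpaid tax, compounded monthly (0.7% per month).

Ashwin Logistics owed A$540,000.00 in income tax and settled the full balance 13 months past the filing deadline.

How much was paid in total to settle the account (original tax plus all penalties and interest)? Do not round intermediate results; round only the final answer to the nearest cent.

A$662,807.79

Failure-to-file penalty: 10% × A$540,000.00 = A$54,000.00
Failure-to-pay penalty: 13 × 0.25% × A$540,000.00 = A$17,550.00
Interest: A$540,000.00 × ((1 + 0.007)^13 − 1) = A$540,000.00 × 0.0949218… = A$51,257.7917…
Total = A$540,000.00 + A$71,550.0000 + A$51,257.7917… = A$662,807.79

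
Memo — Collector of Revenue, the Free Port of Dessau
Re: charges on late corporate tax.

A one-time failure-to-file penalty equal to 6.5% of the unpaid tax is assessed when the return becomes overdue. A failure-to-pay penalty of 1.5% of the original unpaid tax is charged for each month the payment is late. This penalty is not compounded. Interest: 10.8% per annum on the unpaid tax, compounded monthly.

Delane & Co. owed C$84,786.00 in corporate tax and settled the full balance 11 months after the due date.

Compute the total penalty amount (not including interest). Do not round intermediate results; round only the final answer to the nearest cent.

Failure-to-file penalty: 6.5% × C$84,786.00 = C$5,511.09
Failure-to-pay penalty = 1.5% × C$84,786.00 × 11 mo = C$13,989.69
Total penalty = C$5,511.09 + C$13,989.69 = C$19,500.78

C$19,500.78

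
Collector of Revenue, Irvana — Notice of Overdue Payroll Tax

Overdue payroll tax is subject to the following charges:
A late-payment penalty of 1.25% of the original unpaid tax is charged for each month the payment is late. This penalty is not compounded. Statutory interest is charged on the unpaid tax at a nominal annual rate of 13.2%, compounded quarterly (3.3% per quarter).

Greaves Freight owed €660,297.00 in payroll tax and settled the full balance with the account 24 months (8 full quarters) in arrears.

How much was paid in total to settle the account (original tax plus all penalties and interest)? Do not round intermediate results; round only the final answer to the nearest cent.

Late-payment penalty: 24 × 1.25% × €660,297.00 = €198,089.10
Interest: €660,297.00 × ((1 + 0.033)^8 − 1) = €660,297.00 × 0.2965897… = €195,837.2988…
Total = €660,297.00 + €198,089.1000 + €195,837.2988… = €1,054,223.40

€1,054,223.40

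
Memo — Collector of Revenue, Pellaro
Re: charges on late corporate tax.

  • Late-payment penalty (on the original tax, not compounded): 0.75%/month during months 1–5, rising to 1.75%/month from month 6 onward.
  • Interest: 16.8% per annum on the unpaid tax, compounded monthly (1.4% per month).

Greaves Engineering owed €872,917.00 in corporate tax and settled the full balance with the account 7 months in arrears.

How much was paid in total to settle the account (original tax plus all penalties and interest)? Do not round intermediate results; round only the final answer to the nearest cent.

Penalty, months 1–5: 5 × 0.75% × €872,917.00 = €32,734.39…
Penalty, months 6–7: 2 × 1.75% × €872,917.00 = €30,552.10…
Interest: €872,917.00 × ((1 + 0.014)^7 − 1) = €872,917.00 × 0.1022134… = €89,223.8109…
Total = €872,917.00 + €63,286.4825 + €89,223.8109… = €1,025,427.29

€1,025,427.29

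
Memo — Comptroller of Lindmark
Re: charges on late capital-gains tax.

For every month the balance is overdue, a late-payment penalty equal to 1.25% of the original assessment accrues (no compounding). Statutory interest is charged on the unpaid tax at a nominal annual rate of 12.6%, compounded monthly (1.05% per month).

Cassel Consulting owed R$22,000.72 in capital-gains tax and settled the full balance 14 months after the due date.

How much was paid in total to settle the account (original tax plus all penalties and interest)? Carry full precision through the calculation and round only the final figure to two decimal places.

Late-payment penalty = 1.25% × R$22,000.72 × 14 mo = R$3,850.13…
Interest: R$22,000.72 × ((1 + 0.0105)^14 − 1) = R$22,000.72 × 0.1574666… = R$3,464.3775…
Total = R$22,000.72 + R$3,850.1260 + R$3,464.3775… = R$29,315.22

R$29,315.22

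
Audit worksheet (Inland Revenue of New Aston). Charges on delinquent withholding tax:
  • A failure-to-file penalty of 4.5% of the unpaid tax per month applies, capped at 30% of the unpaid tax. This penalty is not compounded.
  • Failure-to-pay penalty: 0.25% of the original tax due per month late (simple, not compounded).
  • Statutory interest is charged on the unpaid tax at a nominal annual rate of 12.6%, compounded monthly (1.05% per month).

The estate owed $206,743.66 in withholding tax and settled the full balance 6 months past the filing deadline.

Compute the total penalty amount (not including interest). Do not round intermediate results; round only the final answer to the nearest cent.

Failure-to-file: 6 × 4.5% × $206,743.66 = $55,820.79… (under the 30% cap)
Failure-to-pay penalty: 6 × 0.25% × $206,743.66 = $3,101.15…
Total penalty = $55,820.79… + $3,101.15… = $58,921.94

$58,921.94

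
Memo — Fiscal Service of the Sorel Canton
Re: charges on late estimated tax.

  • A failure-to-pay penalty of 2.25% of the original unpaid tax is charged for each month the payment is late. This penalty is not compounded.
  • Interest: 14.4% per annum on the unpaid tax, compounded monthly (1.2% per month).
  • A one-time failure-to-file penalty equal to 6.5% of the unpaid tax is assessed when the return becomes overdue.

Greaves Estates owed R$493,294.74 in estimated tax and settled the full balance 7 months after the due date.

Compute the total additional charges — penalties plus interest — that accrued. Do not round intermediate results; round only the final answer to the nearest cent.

R$152,716.76

Failure-to-file penalty: 6.5% × R$493,294.74 = R$32,064.16…
Failure-to-pay penalty: 7 × 2.25% × R$493,294.74 = R$77,693.92…
Interest: R$493,294.74 × ((1 + 0.012)^7 − 1) = R$493,294.74 × 0.0870852… = R$42,958.6765…
Penalties + interest = R$109,758.0797… + R$42,958.6765… = R$152,716.76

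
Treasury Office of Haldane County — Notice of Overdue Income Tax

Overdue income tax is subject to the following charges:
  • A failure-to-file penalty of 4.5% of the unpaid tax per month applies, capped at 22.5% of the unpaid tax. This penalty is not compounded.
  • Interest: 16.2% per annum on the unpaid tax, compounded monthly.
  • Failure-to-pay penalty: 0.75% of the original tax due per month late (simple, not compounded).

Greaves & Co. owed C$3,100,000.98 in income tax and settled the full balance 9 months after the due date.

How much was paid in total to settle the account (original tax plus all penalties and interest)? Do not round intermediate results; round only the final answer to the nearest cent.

C$4,404,394.32

Failure-to-file: 9 × 4.5% × C$3,100,000.98 = C$1,255,500.40…, capped at 22.5% × C$3,100,000.98 = C$697,500.22…
Failure-to-pay penalty: 9 × 0.75% × C$3,100,000.98 = C$209,250.07…
Interest (16.2%/yr ÷ 12 = 1.35%/month): C$3,100,000.98 × ((1 + 0.0135)^9 − 1) = C$397,643.0579…
Total = C$3,100,000.98 + C$906,750.2867… + C$397,643.0579… = C$4,404,394.32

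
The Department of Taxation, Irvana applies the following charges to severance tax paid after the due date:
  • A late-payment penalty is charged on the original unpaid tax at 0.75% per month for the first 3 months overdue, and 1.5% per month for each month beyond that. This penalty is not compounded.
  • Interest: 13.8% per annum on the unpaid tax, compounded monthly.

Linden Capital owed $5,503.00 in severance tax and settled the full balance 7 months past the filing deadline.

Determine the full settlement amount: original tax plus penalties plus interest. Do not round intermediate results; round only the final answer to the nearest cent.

Penalty, months 1–3: 3 × 0.75% × $5,503.00 = $123.82…
Penalty, months 4–7: 4 × 1.5% × $5,503.00 = $330.18
Interest (13.8%/yr ÷ 12 = 1.15%/month): $5,503.00 × ((1 + 0.0115)^7 − 1) = $458.5710…
Total = $5,503.00 + $453.9975 + $458.5710… = $6,415.57

$6,415.57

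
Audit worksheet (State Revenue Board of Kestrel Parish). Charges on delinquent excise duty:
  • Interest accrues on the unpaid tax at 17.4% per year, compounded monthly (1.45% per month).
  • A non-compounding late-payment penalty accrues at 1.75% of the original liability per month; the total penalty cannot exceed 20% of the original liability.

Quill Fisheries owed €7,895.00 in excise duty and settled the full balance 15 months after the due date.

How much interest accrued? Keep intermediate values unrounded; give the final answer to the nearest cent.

€1,902.90

Interest: €7,895.00 × ((1 + 0.0145)^15 − 1) = €7,895.00 × 0.2410257… = €1,902.8978…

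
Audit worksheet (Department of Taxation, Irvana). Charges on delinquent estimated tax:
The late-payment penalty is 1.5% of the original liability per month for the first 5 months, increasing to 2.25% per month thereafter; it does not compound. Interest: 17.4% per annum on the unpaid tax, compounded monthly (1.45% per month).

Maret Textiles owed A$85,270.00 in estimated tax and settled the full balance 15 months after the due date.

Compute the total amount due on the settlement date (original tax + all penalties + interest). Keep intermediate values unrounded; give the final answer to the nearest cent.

A$131,403.26

Penalty, months 1–5: 5 × 1.5% × A$85,270.00 = A$6,395.25
Penalty, months 6–15: 10 × 2.25% × A$85,270.00 = A$19,185.75
Interest: A$85,270.00 × ((1 + 0.0145)^15 − 1) = A$85,270.00 × 0.2410257… = A$20,552.2603…
Total = A$85,270.00 + A$25,581.0000 + A$20,552.2603… = A$131,403.26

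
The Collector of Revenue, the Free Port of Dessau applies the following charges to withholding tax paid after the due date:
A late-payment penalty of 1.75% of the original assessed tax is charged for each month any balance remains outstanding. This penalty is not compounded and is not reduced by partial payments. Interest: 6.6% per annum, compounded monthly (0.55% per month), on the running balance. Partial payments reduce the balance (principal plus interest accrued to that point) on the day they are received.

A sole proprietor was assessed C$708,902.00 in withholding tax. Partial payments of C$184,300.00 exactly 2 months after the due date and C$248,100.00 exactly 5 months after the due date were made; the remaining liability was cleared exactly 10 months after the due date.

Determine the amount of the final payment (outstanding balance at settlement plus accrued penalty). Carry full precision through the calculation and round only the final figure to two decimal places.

C$425,363.50

Balance at month 2: C$708,902.0000 × (1 + 0.0055)^2 = C$716,721.3663…
After C$184,300.00 payment: C$716,721.3663… − C$184,300.00 = C$532,421.3663…
Balance at month 5: C$532,421.3663… × (1 + 0.0055)^3 = C$541,254.7246…
After C$248,100.00 payment: C$541,254.7246… − C$248,100.00 = C$293,154.7246…
Balance at month 10: C$293,154.7246… × (1 + 0.0055)^5 = C$301,305.6480…
Penalty: 10 × 1.75% × C$708,902.00 = C$124,057.85
Final settlement = outstanding balance + penalty = C$301,305.6480… + C$124,057.85 = C$425,363.50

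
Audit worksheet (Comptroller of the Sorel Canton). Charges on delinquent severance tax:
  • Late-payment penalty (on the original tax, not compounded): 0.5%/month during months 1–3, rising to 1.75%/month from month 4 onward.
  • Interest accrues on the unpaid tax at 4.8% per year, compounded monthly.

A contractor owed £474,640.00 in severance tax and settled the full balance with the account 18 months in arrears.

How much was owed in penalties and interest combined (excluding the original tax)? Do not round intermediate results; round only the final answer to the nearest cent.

Penalty, months 1–3: 3 × 0.5% × £474,640.00 = £7,119.60
Penalty, months 4–18: 15 × 1.75% × £474,640.00 = £124,593.00
Interest (4.8%/yr ÷ 12 = 0.4%/month): £474,640.00 × ((1 + 0.004)^18 − 1) = £35,361.1623…
Penalties + interest = £131,712.6000 + £35,361.1623… = £167,073.76

£167,073.76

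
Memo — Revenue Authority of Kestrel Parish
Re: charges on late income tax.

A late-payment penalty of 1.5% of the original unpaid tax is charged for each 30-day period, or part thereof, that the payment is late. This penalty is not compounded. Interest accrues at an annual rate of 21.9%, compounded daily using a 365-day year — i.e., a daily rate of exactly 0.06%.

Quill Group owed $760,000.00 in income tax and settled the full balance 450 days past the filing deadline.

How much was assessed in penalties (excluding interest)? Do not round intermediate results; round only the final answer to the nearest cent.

$171,000.00

Penalty periods: ⌈450/30⌉ = 15; penalty = 15 × 1.5% × $760,000.00 = $171,000.00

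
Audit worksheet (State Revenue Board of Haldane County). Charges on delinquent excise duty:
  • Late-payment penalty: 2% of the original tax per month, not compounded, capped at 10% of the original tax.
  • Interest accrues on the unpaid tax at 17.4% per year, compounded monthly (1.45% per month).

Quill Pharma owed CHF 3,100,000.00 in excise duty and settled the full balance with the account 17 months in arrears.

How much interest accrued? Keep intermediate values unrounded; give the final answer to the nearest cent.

CHF 859,556.71

Interest: CHF 3,100,000.00 × ((1 + 0.0145)^17 − 1) = CHF 3,100,000.00 × 0.2772764… = CHF 859,556.7070…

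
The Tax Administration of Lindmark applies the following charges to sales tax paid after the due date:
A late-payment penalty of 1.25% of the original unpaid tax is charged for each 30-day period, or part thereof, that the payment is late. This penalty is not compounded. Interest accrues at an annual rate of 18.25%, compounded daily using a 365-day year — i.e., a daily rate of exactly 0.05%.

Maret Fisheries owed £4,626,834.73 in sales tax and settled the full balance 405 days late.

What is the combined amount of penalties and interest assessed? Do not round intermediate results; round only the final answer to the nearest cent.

Penalty periods: ⌈405/30⌉ = 14; penalty = 14 × 1.25% × £4,626,834.73 = £809,696.08…
Interest: £4,626,834.73 × ((1 + 0.0005)^405 − 1) = £4,626,834.73 × 0.22439812… = £1,038,253.0106…
Penalties + interest = £809,696.0778… + £1,038,253.0106… = £1,847,949.09

£1,847,949.09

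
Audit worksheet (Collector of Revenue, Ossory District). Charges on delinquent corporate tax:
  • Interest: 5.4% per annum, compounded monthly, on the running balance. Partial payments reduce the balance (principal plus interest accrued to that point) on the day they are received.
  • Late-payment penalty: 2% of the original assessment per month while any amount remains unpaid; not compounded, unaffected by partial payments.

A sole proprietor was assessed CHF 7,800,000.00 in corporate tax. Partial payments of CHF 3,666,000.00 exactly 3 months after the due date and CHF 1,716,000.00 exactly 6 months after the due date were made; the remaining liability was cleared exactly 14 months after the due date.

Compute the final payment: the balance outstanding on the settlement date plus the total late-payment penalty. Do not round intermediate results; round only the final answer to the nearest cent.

CHF 4,859,672.00

Monthly rate = 5.4% ÷ 12 = 0.45%
Balance at month 3: CHF 7,800,000.0000 × (1 + 0.0045)^3 = CHF 7,905,774.5608…
After CHF 3,666,000.00 payment: CHF 7,905,774.5608… − CHF 3,666,000.00 = CHF 4,239,774.5608…
Balance at month 6: CHF 4,239,774.5608… × (1 + 0.0045)^3 = CHF 4,297,269.4700…
After CHF 1,716,000.00 payment: CHF 4,297,269.4700… − CHF 1,716,000.00 = CHF 2,581,269.4700…
Balance at month 14: CHF 2,581,269.4700… × (1 + 0.0045)^8 = CHF 2,675,671.9973…
Penalty: 14 × 2% × CHF 7,800,000.00 = CHF 2,184,000.00
Final settlement = outstanding balance + penalty = CHF 2,675,671.9973… + CHF 2,184,000.00 = CHF 4,859,672.00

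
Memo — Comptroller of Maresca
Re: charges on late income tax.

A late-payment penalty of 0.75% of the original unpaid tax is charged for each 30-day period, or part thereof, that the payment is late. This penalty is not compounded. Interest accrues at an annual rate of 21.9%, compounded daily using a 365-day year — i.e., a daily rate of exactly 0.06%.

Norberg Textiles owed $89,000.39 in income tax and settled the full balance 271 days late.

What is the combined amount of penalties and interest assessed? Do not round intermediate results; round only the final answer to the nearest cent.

Penalty periods: ⌈271/30⌉ = 10; penalty = 10 × 0.75% × $89,000.39 = $6,675.03…
Interest: $89,000.39 × ((1 + 0.0006)^271 − 1) = $89,000.39 × 0.17650860… = $15,709.3343…
Penalties + interest = $6,675.0293… + $15,709.3343… = $22,384.36

$22,384.36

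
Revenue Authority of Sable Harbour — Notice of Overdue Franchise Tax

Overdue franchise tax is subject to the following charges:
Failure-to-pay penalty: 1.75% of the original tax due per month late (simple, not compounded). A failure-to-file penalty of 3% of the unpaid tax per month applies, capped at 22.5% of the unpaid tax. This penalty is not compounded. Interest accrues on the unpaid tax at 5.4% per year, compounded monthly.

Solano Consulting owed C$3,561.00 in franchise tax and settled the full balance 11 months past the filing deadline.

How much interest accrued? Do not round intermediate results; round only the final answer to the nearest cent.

Interest (5.4%/yr ÷ 12 = 0.45%/month): C$3,561.00 × ((1 + 0.0045)^11 − 1) = C$180.2896…

C$180.29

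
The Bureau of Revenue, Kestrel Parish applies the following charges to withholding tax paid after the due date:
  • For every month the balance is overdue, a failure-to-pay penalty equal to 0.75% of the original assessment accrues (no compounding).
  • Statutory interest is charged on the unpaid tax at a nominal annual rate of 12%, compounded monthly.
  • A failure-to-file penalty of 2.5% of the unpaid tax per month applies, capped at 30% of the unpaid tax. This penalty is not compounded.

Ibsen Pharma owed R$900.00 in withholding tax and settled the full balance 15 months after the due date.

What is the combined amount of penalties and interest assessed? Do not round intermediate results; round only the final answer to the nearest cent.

Failure-to-file: 15 × 2.5% × R$900.00 = R$337.50, capped at 30% × R$900.00 = R$270.00
Failure-to-pay penalty: 15 × 0.75% × R$900.00 = R$101.25
Interest (12%/yr ÷ 12 = 1%/month): R$900.00 × ((1 + 0.01)^15 − 1) = R$144.8721…
Penalties + interest = R$371.2500 + R$144.8721… = R$516.12

R$516.12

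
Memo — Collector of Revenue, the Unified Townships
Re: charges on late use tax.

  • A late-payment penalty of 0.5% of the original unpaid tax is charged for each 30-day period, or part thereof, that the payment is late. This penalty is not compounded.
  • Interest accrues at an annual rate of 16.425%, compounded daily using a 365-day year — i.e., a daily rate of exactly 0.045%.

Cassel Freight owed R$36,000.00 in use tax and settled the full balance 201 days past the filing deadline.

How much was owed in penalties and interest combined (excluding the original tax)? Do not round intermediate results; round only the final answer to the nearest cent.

Penalty periods: ⌈201/30⌉ = 7; penalty = 7 × 0.5% × R$36,000.00 = R$1,260.00
Interest: R$36,000.00 × ((1 + 0.00045)^201 − 1) = R$36,000.00 × 0.09464450… = R$3,407.2021…
Penalties + interest = R$1,260.0000 + R$3,407.2021… = R$4,667.20

R$4,667.20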